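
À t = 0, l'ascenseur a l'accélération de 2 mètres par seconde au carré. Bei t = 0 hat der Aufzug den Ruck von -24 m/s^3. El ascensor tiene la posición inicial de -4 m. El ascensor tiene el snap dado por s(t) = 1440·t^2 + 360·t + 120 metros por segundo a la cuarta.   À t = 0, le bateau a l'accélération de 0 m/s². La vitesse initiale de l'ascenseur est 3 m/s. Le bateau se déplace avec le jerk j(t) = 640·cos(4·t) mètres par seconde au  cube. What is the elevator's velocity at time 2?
To find the answer, we compute 3 integrals of s(t) = 1440·t^2 + 360·t + 120. Finding the integral of s(t) and using j(0) = -24: j(t) = 480·t^3 + 180·t^2 + 120·t - 24. The integral of jerk, with a(0) = 2, gives acceleration: a(t) = 120·t^4 + 60·t^3 + 60·t^2 - 24·t + 2. Finding the antiderivative of a(t) and using v(0) = 3: v(t) = 24·t^5 + 15·t^4 + 20·t^3 - 12·t^2 + 2·t + 3. We have velocity v(t) = 24·t^5 + 15·t^4 + 20·t^3 - 12·t^2 + 2·t + 3. Substituting t = 2: v(2) = 1127.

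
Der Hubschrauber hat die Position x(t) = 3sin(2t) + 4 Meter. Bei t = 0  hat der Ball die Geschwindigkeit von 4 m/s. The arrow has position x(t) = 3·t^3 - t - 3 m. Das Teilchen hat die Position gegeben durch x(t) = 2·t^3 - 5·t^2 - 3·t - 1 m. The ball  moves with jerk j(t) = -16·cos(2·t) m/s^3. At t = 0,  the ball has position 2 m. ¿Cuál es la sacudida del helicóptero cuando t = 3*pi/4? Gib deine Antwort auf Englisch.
To solve this, we need to take 3 derivatives of our position equation x(t) = 3·sin(2·t) + 4. The derivative of position gives velocity: v(t) = 6·cos(2·t). Taking d/dt of v(t), we find a(t) = -12·sin(2·t). The derivative of acceleration gives jerk: j(t) = -24·cos(2·t). From the given jerk equation j(t) = -24·cos(2·t), we substitute t = 3*pi/4 to get j = 0.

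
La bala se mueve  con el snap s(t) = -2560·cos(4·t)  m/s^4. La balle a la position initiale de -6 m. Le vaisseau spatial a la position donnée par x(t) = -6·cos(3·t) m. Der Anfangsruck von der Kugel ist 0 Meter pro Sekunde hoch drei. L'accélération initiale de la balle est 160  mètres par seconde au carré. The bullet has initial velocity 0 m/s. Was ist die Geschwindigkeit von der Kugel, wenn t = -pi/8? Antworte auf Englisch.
We must find the integral of our snap equation s(t) = -2560·cos(4·t) 3 times. Finding the antiderivative of s(t) and using j(0) = 0: j(t) = -640·sin(4·t). Integrating jerk and using the initial condition a(0) = 160, we get a(t) = 160·cos(4·t). Finding the integral of a(t) and using v(0) = 0: v(t) = 40·sin(4·t). We have velocity v(t) = 40·sin(4·t). Substituting t = -pi/8: v(-pi/8) = -40.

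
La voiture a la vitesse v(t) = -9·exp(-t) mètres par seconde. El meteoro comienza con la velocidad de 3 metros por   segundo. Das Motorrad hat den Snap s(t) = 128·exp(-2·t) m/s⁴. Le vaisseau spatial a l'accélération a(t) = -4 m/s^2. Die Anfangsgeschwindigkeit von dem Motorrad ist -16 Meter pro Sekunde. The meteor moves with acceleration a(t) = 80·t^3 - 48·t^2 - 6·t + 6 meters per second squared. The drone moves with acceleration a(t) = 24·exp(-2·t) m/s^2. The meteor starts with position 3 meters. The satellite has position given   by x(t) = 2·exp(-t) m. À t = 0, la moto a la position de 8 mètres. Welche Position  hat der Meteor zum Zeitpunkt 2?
Wir müssen das Integral unserer Gleichung für die Beschleunigung a(t) = 80·t^3 - 48·t^2 - 6·t + 6 2-mal finden. Das Integral von der Beschleunigung, mit v(0) = 3, ergibt die Geschwindigkeit: v(t) = 20·t^4 - 16·t^3 - 3·t^2 + 6·t + 3. Durch Integration von der Geschwindigkeit und Verwendung der Anfangsbedingung x(0) = 3, erhalten wir x(t) = 4·t^5 - 4·t^4 - t^3 + 3·t^2 + 3·t + 3. Aus der Gleichung für die Position x(t) = 4·t^5 - 4·t^4 - t^3 + 3·t^2 + 3·t + 3, setzen wir t = 2 ein und erhalten x = 77.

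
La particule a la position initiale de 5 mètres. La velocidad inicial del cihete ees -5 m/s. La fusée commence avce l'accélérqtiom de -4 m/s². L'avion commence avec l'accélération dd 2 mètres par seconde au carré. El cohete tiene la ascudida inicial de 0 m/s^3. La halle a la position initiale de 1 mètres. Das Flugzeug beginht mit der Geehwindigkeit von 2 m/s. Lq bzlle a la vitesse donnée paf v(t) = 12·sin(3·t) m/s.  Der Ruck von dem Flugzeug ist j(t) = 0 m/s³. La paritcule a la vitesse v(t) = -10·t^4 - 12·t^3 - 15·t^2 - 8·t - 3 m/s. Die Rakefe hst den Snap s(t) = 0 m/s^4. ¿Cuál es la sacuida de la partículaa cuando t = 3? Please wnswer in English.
To solve this, we need to take 2 derivatives of our velocity equation v(t) = -10·t^4 - 12·t^3 - 15·t^2 - 8·t - 3. Differentiating velocity, we get acceleration: a(t) = -40·t^3 - 36·t^2 - 30·t - 8. The derivative of acceleration gives jerk: j(t) = -120·t^2 - 72·t - 30. We have jerk j(t) = -120·t^2 - 72·t - 30. Substituting t = 3: j(3) = -1326.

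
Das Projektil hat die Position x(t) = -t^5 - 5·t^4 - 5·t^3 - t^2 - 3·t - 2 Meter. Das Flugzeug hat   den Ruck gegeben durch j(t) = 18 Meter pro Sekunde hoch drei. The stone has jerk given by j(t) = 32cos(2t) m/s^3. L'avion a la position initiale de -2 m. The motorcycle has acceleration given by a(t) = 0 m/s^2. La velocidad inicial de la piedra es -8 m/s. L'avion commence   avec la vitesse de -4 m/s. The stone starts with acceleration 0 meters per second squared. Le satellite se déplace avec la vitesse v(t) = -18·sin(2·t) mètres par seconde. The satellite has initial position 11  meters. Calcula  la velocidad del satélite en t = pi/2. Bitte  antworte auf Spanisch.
Tenemos la velocidad v(t) = -18·sin(2·t). Sustituyendo t = pi/2: v(pi/2) = 0.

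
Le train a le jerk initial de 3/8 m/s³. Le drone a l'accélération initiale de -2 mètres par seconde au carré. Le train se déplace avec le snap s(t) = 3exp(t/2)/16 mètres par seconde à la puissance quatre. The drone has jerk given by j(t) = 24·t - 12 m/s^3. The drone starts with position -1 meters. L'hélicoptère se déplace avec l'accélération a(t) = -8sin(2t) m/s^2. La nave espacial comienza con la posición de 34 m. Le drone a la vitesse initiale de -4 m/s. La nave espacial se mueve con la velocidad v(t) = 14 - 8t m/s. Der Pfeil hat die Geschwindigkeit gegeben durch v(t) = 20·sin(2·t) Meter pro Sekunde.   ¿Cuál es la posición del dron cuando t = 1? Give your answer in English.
To find the answer, we compute 3 antiderivatives of j(t) = 24·t - 12. Taking ∫j(t)dt and applying a(0) = -2, we find a(t) = 12·t^2 - 12·t - 2. Taking ∫a(t)dt and applying v(0) = -4, we find v(t) = 4·t^3 - 6·t^2 - 2·t - 4. The antiderivative of velocity, with x(0) = -1, gives position: x(t) = t^4 - 2·t^3 - t^2 - 4·t - 1. From the given position equation x(t) = t^4 - 2·t^3 - t^2 - 4·t - 1, we substitute t = 1 to get x = -7.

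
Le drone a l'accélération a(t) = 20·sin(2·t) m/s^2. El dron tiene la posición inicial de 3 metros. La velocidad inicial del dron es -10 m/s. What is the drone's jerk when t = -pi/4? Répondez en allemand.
Ausgehend von der Beschleunigung a(t) = 20·sin(2·t), nehmen wir 1 Ableitung. Durch Ableiten von der Beschleunigung erhalten wir den Ruck: j(t) = 40·cos(2·t). Aus der Gleichung für den Ruck j(t) = 40·cos(2·t), setzen wir t = -pi/4 ein und erhalten j = 0.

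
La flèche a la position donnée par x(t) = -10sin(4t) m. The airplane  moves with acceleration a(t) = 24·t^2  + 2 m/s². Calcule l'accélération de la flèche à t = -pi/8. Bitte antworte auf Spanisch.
Partiendo de la posición x(t) = -10·sin(4·t), tomamos 2 derivadas. La derivada de la posición da la velocidad: v(t) = -40·cos(4·t). La derivada de la velocidad da la aceleración: a(t) = 160·sin(4·t). De la ecuación de la aceleración a(t) = 160·sin(4·t), sustituimos t = -pi/8 para obtener a = -160.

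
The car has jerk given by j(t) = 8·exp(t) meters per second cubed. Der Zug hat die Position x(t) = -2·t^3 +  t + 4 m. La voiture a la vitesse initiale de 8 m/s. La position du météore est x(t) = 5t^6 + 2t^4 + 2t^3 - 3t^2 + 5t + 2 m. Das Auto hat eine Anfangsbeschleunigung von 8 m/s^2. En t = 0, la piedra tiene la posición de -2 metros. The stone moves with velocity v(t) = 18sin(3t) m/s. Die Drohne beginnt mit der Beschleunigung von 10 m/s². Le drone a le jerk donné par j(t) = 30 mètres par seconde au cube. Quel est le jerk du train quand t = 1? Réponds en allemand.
Um dies zu lösen, müssen wir 3 Ableitungen unserer Gleichung für die Position x(t) = -2·t^3 + t + 4 nehmen. Durch Ableiten von der Position erhalten wir die Geschwindigkeit: v(t) = 1 - 6·t^2. Die Ableitung von der Geschwindigkeit ergibt die Beschleunigung: a(t) = -12·t. Die Ableitung von der Beschleunigung ergibt den Ruck: j(t) = -12. Mit j(t) = -12 und Einsetzen von t = 1, finden wir j = -12.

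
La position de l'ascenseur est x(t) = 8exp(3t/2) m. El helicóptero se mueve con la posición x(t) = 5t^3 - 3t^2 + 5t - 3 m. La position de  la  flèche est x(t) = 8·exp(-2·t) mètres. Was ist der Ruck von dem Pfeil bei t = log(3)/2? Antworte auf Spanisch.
Debemos derivar nuestra ecuación de la posición x(t) = 8·exp(-2·t) 3 veces. La derivada de la posición da la velocidad: v(t) = -16·exp(-2·t). Derivando la velocidad, obtenemos la aceleración: a(t) = 32·exp(-2·t). Derivando la aceleración, obtenemos la sacudida: j(t) = -64·exp(-2·t). De la ecuación de la sacudida j(t) = -64·exp(-2·t), sustituimos t = log(3)/2 para obtener j = -64/3.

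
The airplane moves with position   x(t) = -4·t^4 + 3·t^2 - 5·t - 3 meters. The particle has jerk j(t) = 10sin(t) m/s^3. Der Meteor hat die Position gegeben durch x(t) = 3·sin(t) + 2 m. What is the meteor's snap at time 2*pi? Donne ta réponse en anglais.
We must differentiate our position equation x(t) = 3·sin(t) + 2 4 times. Differentiating position, we get velocity: v(t) = 3·cos(t). Differentiating velocity, we get acceleration: a(t) = -3·sin(t). The derivative of acceleration gives jerk: j(t) = -3·cos(t). Taking d/dt of j(t), we find s(t) = 3·sin(t). Using s(t) = 3·sin(t) and substituting t = 2*pi, we find s = 0.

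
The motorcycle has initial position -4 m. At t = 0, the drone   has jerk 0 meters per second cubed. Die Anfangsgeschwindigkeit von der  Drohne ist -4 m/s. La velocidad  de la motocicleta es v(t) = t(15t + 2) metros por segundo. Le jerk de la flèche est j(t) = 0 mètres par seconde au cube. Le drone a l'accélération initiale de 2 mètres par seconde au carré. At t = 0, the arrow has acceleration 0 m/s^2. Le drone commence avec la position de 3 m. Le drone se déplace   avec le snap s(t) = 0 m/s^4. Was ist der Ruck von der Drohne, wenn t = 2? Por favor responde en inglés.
Starting from snap s(t) = 0, we take 1 antiderivative. Finding the antiderivative of s(t) and using j(0) = 0: j(t) = 0. Using j(t) = 0 and substituting t = 2, we find j = 0.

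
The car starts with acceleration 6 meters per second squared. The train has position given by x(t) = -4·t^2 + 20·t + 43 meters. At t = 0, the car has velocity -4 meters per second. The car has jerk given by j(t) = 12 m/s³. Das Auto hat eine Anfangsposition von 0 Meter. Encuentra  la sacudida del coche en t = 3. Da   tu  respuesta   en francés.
Nous avons le jerk j(t) = 12. En substituant t = 3: j(3) = 12.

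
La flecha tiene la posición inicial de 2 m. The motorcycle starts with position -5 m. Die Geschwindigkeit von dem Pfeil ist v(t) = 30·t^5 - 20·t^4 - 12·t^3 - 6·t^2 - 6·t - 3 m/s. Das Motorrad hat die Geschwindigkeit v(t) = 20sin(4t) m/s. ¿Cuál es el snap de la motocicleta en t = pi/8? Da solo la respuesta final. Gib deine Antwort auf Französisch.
s(pi/8) = 0.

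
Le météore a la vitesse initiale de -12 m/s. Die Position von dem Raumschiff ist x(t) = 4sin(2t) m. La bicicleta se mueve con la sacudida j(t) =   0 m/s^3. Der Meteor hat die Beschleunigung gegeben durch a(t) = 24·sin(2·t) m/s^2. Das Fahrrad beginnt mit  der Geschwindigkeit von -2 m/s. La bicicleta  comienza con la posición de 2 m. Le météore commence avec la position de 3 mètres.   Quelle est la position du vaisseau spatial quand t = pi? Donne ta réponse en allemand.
Aus der Gleichung für die Position x(t) = 4·sin(2·t), setzen wir t = pi ein und erhalten x = 0.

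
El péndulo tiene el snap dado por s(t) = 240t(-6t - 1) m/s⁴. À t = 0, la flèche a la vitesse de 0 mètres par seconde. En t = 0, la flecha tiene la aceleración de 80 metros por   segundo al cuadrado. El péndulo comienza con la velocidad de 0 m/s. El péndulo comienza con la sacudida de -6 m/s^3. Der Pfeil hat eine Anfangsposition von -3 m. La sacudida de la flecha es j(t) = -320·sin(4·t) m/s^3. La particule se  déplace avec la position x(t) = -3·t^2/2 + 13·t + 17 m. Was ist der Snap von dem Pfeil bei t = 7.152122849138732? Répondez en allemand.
Um dies zu lösen, müssen wir 1 Ableitung unserer Gleichung für den Ruck j(t) = -320·sin(4·t) nehmen. Durch Ableiten von dem Ruck erhalten wir den Snap: s(t) = -1280·cos(4·t). Mit s(t) = -1280·cos(4·t) und Einsetzen von t = 7.152122849138732, finden wir s = 1209.19930595683.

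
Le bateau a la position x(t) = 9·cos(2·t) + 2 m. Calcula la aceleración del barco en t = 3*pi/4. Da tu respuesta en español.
Partiendo de la posición x(t) = 9·cos(2·t) + 2, tomamos 2 derivadas. La derivada de la posición da la velocidad: v(t) = -18·sin(2·t). La derivada de la velocidad da la aceleración: a(t) = -36·cos(2·t). De la ecuación de la aceleración a(t) = -36·cos(2·t), sustituimos t = 3*pi/4 para obtener a = 0.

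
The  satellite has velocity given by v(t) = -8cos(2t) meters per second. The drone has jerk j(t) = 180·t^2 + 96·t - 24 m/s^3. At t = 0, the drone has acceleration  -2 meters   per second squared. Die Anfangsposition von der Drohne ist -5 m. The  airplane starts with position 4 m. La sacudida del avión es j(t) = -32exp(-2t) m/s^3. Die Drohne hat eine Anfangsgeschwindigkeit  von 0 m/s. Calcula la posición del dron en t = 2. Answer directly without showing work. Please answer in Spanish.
En t = 2, x = 119.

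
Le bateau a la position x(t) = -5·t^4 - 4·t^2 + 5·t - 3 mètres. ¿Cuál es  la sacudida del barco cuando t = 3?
Debemos derivar nuestra ecuación de la posición x(t) = -5·t^4 - 4·t^2 + 5·t - 3 3 veces. La derivada de la posición da la velocidad: v(t) = -20·t^3 - 8·t + 5. Tomando d/dt de v(t), encontramos a(t) = -60·t^2 - 8. Derivando la aceleración, obtenemos la sacudida: j(t) = -120·t. Usando j(t) = -120·t y sustituyendo t = 3, encontramos j = -360.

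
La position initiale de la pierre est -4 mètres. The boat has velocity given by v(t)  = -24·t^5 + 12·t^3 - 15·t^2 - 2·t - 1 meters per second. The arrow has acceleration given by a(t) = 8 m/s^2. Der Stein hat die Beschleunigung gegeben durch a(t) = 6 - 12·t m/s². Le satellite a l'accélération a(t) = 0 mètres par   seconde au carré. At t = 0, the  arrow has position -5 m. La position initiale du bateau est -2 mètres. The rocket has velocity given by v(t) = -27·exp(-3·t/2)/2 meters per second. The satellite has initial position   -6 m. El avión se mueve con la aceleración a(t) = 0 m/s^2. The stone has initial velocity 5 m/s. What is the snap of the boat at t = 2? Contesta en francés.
Nous devons dériver notre équation de la vitesse v(t) = -24·t^5 + 12·t^3 - 15·t^2 - 2·t - 1 3 fois. En prenant d/dt de v(t), nous trouvons a(t) = -120·t^4 + 36·t^2 - 30·t - 2. La dérivée de l'accélération donne le jerk: j(t) = -480·t^3 + 72·t - 30. La dérivée du jerk donne le snap: s(t) = 72 - 1440·t^2. En utilisant s(t) = 72 - 1440·t^2 et en substituant t = 2, nous trouvons s = -5688.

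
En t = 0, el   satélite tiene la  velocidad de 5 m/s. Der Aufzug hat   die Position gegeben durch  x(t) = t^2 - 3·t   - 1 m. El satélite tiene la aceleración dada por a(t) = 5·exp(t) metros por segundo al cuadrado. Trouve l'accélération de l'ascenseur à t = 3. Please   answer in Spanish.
Debemos derivar nuestra ecuación de la posición x(t) = t^2 - 3·t - 1 2 veces. Derivando la posición, obtenemos la velocidad: v(t) = 2·t - 3. Derivando la velocidad, obtenemos la aceleración: a(t) = 2. De la ecuación de la aceleración a(t) = 2, sustituimos t = 3 para obtener a = 2.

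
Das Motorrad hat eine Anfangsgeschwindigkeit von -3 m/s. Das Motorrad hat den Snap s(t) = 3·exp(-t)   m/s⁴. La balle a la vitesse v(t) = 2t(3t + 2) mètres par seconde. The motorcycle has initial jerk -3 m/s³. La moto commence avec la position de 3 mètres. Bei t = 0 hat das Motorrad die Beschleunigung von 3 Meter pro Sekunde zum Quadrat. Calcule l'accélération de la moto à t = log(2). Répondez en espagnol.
Partiendo del snap s(t) = 3·exp(-t), tomamos 2 integrales. Integrando el snap y usando la condición inicial j(0) = -3, obtenemos j(t) = -3·exp(-t). La integral de la sacudida, con a(0) = 3, da la aceleración: a(t) = 3·exp(-t). Tenemos la aceleración a(t) = 3·exp(-t). Sustituyendo t = log(2): a(log(2)) = 3/2.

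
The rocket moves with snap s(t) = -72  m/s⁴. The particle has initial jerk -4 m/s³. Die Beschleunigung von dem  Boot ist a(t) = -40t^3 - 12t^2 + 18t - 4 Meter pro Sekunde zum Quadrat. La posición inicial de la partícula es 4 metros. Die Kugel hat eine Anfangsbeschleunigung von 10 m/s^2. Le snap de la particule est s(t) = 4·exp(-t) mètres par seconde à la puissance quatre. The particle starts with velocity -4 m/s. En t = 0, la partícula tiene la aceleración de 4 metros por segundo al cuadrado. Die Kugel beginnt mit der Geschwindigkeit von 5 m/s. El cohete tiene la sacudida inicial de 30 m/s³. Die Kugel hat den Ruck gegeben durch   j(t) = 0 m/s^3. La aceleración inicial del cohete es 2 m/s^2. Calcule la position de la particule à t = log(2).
Nous devons intégrer notre équation du snap s(t) = 4·exp(-t) 4 fois. En prenant ∫s(t)dt et en appliquant j(0) = -4, nous trouvons j(t) = -4·exp(-t). L'intégrale du jerk est l'accélération. En utilisant a(0) = 4, nous obtenons a(t) = 4·exp(-t). En prenant ∫a(t)dt et en appliquant v(0) = -4, nous trouvons v(t) = -4·exp(-t). En prenant ∫v(t)dt et en appliquant x(0) = 4, nous trouvons x(t) = 4·exp(-t). Nous avons la position x(t) = 4·exp(-t). En substituant t = log(2): x(log(2)) = 2.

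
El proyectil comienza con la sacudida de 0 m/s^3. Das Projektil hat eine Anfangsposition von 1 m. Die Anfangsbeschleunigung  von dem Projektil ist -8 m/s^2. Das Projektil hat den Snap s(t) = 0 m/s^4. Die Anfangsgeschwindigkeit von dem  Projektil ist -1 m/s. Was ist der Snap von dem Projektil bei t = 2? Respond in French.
Nous avons le snap s(t) = 0. En substituant t = 2: s(2) = 0.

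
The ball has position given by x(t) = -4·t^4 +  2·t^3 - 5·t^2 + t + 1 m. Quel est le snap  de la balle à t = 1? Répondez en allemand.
Ausgehend von der Position x(t) = -4·t^4 + 2·t^3 - 5·t^2 + t + 1, nehmen wir 4 Ableitungen. Die Ableitung von der Position ergibt die Geschwindigkeit: v(t) = -16·t^3 + 6·t^2 - 10·t + 1. Durch Ableiten von der Geschwindigkeit erhalten wir die Beschleunigung: a(t) = -48·t^2 + 12·t - 10. Durch Ableiten von der Beschleunigung erhalten wir den Ruck: j(t) = 12 - 96·t. Die Ableitung von dem Ruck ergibt den Snap: s(t) = -96. Aus der Gleichung für den Snap s(t) = -96, setzen wir t = 1 ein und erhalten s = -96.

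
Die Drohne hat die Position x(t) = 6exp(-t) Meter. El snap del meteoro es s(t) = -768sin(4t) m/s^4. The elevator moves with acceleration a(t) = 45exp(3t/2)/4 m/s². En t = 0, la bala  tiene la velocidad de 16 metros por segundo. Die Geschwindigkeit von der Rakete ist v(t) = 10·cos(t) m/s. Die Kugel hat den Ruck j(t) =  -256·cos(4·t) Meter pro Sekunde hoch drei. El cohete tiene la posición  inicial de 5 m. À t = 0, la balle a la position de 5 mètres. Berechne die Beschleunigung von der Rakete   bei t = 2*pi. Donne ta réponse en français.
Pour résoudre ceci, nous devons prendre 1 dérivée de notre équation de la vitesse v(t) = 10·cos(t). En prenant d/dt de v(t), nous trouvons a(t) = -10·sin(t). En utilisant a(t) = -10·sin(t) et en substituant t = 2*pi, nous trouvons a = 0.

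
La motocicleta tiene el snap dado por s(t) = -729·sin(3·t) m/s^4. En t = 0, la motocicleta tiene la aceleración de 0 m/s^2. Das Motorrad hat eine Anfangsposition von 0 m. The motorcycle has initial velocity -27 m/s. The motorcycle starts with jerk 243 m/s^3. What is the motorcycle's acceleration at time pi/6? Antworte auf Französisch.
Nous devons trouver l'intégrale de notre équation du snap s(t) = -729·sin(3·t) 2 fois. En intégrant le snap et en utilisant la condition initiale j(0) = 243, nous obtenons j(t) = 243·cos(3·t). La primitive du jerk, avec a(0) = 0, donne l'accélération: a(t) = 81·sin(3·t). En utilisant a(t) = 81·sin(3·t) et en substituant t = pi/6, nous trouvons a = 81.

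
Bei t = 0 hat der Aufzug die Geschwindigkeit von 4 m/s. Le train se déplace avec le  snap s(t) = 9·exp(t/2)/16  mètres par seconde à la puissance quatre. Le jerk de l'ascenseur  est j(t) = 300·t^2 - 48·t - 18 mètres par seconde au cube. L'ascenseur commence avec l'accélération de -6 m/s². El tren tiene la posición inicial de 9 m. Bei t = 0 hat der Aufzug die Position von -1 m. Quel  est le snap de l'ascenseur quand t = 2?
Pour résoudre ceci, nous devons prendre 1 dérivée de notre équation du jerk j(t) = 300·t^2 - 48·t - 18. En prenant d/dt de j(t), nous trouvons s(t) = 600·t - 48. Nous avons le snap s(t) = 600·t - 48. En substituant t = 2: s(2) = 1152.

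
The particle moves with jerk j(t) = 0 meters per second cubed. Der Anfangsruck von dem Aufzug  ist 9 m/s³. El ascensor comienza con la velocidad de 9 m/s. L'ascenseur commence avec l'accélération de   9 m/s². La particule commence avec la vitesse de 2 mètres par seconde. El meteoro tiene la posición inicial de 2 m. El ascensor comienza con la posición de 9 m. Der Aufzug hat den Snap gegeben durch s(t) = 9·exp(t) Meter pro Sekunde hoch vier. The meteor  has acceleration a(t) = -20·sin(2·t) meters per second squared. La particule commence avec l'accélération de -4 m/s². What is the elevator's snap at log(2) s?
We have snap s(t) = 9·exp(t). Substituting t = log(2): s(log(2)) = 18.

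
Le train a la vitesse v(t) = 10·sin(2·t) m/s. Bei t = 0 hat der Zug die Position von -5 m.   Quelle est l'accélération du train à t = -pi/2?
Pour résoudre ceci, nous devons prendre 1 dérivée de notre équation de la vitesse v(t) = 10·sin(2·t). La dérivée de la vitesse donne l'accélération: a(t) = 20·cos(2·t). De l'équation de l'accélération a(t) = 20·cos(2·t), nous substituons t = -pi/2 pour obtenir a = -20.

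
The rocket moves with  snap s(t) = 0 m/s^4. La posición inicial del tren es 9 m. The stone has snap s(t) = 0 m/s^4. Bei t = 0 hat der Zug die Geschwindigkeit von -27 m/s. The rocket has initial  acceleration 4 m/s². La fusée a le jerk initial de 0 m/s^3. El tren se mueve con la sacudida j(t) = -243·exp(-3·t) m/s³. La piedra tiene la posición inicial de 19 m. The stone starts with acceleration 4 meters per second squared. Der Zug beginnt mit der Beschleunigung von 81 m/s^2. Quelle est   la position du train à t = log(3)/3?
Nous devons intégrer notre équation du jerk j(t) = -243·exp(-3·t) 3 fois. L'intégrale du jerk est l'accélération. En utilisant a(0) = 81, nous obtenons a(t) = 81·exp(-3·t). En prenant ∫a(t)dt et en appliquant v(0) = -27, nous trouvons v(t) = -27·exp(-3·t). La primitive de la vitesse, avec x(0) = 9, donne la position: x(t) = 9·exp(-3·t). De l'équation de la position x(t) = 9·exp(-3·t), nous substituons t = log(3)/3 pour obtenir x = 3.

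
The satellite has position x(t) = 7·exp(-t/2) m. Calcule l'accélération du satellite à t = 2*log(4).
Pour résoudre ceci, nous devons prendre 2 dérivées de notre équation de la position x(t) = 7·exp(-t/2). En dérivant la position, nous obtenons la vitesse: v(t) = -7·exp(-t/2)/2. La dérivée de la vitesse donne l'accélération: a(t) = 7·exp(-t/2)/4. De l'équation de l'accélération a(t) = 7·exp(-t/2)/4, nous substituons t = 2*log(4) pour obtenir a = 7/16.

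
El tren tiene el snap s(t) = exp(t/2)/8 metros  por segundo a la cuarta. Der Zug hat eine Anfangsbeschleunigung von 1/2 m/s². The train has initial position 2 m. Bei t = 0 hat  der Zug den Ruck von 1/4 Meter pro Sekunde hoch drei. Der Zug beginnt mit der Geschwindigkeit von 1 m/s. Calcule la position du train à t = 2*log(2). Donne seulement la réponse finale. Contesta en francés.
À t = 2*log(2), x = 4.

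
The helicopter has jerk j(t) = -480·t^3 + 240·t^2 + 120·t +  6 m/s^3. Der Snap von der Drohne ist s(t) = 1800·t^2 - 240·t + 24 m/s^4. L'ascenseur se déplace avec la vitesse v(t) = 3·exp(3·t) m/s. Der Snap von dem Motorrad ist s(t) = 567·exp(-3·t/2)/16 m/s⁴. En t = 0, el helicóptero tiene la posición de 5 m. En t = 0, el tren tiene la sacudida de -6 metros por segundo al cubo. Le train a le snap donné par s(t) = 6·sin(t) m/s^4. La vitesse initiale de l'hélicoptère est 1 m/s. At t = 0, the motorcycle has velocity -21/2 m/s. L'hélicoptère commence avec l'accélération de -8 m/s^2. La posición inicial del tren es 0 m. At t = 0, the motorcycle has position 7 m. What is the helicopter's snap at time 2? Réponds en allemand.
Um dies zu lösen, müssen wir 1 Ableitung unserer Gleichung für den Ruck j(t) = -480·t^3 + 240·t^2 + 120·t + 6 nehmen. Die Ableitung von dem Ruck ergibt den Snap: s(t) = -1440·t^2 + 480·t + 120. Mit s(t) = -1440·t^2 + 480·t + 120 und Einsetzen von t = 2, finden wir s = -4680.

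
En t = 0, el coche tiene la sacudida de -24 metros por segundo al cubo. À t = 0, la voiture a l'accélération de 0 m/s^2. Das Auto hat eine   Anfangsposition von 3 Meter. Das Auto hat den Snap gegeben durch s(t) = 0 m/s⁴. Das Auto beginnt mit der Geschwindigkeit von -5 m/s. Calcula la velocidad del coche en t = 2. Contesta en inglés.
To find the answer, we compute 3 integrals of s(t) = 0. Finding the integral of s(t) and using j(0) = -24: j(t) = -24. Taking ∫j(t)dt and applying a(0) = 0, we find a(t) = -24·t. Integrating acceleration and using the initial condition v(0) = -5, we get v(t) = -12·t^2 - 5. From the given velocity equation v(t) = -12·t^2 - 5, we substitute t = 2 to get v = -53.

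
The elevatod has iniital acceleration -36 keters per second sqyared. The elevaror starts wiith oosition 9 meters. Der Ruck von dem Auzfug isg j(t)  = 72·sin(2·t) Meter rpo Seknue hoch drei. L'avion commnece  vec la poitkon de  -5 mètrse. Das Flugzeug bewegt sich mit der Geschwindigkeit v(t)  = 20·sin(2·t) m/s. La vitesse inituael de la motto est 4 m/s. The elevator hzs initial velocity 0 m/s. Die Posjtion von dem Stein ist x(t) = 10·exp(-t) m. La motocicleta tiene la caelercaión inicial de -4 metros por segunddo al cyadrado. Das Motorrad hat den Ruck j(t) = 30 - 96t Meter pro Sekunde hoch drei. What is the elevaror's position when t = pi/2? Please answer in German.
Ausgehend von dem Ruck j(t) = 72·sin(2·t), nehmen wir 3 Stammfunktionen. Die Stammfunktion von dem Ruck, mit a(0) = -36, ergibt die Beschleunigung: a(t) = -36·cos(2·t). Durch Integration von der Beschleunigung und Verwendung der Anfangsbedingung v(0) = 0, erhalten wir v(t) = -18·sin(2·t). Das Integral von der Geschwindigkeit ist die Position. Mit x(0) = 9 erhalten wir x(t) = 9·cos(2·t). Mit x(t) = 9·cos(2·t) und Einsetzen von t = pi/2, finden wir x = -9.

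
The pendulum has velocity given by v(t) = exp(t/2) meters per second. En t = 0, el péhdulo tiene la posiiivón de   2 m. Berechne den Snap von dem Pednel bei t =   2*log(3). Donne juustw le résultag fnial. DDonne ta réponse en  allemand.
Der Snap bei t = 2*log(3) ist s = 3/8.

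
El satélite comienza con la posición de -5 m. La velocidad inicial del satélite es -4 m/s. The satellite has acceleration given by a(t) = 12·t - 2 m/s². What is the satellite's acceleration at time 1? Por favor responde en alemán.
Mit a(t) = 12·t - 2 und Einsetzen von t = 1, finden wir a = 10.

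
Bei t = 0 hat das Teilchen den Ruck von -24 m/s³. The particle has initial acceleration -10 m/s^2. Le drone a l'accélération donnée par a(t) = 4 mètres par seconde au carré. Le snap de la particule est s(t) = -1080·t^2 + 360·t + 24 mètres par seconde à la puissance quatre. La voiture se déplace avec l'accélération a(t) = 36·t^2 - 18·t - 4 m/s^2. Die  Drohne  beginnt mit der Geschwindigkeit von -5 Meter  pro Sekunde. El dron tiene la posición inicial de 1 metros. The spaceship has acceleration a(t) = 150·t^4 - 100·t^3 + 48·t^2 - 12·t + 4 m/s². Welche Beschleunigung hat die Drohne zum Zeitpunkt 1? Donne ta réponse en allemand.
Mit a(t) = 4 und Einsetzen von t = 1, finden wir a = 4.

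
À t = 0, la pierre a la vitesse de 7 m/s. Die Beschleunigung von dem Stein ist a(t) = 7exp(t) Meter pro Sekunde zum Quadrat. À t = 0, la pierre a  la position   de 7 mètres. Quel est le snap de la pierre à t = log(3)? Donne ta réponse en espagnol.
Para resolver esto, necesitamos tomar 2 derivadas de nuestra ecuación de la aceleración a(t) = 7·exp(t). Tomando d/dt de a(t), encontramos j(t) = 7·exp(t). La derivada de la sacudida da el snap: s(t) = 7·exp(t). Usando s(t) = 7·exp(t) y sustituyendo t = log(3), encontramos s = 21.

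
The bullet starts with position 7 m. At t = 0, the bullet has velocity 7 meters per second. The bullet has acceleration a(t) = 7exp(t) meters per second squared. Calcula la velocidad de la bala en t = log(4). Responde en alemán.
Ausgehend von der Beschleunigung a(t) = 7·exp(t), nehmen wir 1 Stammfunktion. Das Integral von der Beschleunigung, mit v(0) = 7, ergibt die Geschwindigkeit: v(t) = 7·exp(t). Aus der Gleichung für die Geschwindigkeit v(t) = 7·exp(t), setzen wir t = log(4) ein und erhalten v = 28.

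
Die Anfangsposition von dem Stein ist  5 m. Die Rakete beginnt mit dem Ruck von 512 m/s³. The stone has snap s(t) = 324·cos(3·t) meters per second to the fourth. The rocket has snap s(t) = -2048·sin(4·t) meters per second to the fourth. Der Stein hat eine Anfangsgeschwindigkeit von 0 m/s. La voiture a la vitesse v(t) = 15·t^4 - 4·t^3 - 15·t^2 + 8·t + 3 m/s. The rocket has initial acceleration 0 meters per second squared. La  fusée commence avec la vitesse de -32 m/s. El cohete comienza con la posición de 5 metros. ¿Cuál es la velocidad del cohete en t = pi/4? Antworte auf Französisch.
En partant du snap s(t) = -2048·sin(4·t), nous prenons 3 intégrales. En intégrant le snap et en utilisant la condition initiale j(0) = 512, nous obtenons j(t) = 512·cos(4·t). La primitive du jerk, avec a(0) = 0, donne l'accélération: a(t) = 128·sin(4·t). La primitive de l'accélération est la vitesse. En utilisant v(0) = -32, nous obtenons v(t) = -32·cos(4·t). Nous avons la vitesse v(t) = -32·cos(4·t). En substituant t = pi/4: v(pi/4) = 32.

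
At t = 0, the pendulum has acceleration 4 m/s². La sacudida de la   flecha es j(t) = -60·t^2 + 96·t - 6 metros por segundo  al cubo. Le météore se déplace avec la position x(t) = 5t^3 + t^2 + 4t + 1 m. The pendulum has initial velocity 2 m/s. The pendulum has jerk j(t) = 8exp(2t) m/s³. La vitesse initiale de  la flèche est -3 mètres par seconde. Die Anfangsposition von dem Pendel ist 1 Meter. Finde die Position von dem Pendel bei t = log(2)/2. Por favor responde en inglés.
We need to integrate our jerk equation j(t) = 8·exp(2·t) 3 times. The antiderivative of jerk is acceleration. Using a(0) = 4, we get a(t) = 4·exp(2·t). Finding the antiderivative of a(t) and using v(0) = 2: v(t) = 2·exp(2·t). Finding the antiderivative of v(t) and using x(0) = 1: x(t) = exp(2·t). From the given position equation x(t) = exp(2·t), we substitute t = log(2)/2 to get x = 2.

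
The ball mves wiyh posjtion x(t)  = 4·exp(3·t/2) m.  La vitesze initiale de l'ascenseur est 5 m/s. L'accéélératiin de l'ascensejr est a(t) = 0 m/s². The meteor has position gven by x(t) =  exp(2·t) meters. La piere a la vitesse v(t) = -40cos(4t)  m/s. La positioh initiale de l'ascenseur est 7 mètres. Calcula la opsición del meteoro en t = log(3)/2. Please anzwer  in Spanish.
Usando x(t) = exp(2·t) y sustituyendo t = log(3)/2, encontramos x = 3.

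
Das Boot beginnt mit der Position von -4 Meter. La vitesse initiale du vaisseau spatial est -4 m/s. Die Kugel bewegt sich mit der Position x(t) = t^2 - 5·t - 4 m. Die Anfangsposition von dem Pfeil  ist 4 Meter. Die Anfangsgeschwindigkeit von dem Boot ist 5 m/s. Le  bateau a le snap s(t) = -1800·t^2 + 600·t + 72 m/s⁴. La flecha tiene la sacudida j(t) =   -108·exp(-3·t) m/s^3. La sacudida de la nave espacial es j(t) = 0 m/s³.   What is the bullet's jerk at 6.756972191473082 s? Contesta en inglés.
Starting from position x(t) = t^2 - 5·t - 4, we take 3 derivatives. The derivative of position gives velocity: v(t) = 2·t - 5. Taking d/dt of v(t), we find a(t) = 2. Differentiating acceleration, we get jerk: j(t) = 0. From the given jerk equation j(t) = 0, we substitute t = 6.756972191473082 to get j = 0.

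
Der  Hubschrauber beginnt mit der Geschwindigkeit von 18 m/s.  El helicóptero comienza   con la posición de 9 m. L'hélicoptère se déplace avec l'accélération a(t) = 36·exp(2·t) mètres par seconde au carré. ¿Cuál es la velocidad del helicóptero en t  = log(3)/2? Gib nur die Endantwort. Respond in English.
At t = log(3)/2, v = 54.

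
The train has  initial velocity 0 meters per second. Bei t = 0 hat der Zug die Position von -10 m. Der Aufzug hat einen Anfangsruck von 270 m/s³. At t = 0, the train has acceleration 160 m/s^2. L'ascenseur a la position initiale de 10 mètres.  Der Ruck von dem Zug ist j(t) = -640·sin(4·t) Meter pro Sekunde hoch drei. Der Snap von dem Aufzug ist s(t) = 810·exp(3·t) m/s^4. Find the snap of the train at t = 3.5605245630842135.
To solve this, we need to take 1 derivative of our jerk equation j(t) = -640·sin(4·t). Taking d/dt of j(t), we find s(t) = -2560·cos(4·t). From the given snap equation s(t) = -2560·cos(4·t), we substitute t = 3.5605245630842135 to get s = 268.131476643387.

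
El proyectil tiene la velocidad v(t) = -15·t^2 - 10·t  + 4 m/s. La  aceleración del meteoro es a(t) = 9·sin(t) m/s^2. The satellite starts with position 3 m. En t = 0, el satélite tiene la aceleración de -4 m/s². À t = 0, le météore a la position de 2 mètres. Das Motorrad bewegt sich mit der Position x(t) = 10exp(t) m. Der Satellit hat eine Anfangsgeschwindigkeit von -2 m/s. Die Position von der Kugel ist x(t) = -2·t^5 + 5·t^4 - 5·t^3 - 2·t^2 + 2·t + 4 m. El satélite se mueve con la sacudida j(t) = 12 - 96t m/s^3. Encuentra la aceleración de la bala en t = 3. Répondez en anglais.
We must differentiate our position equation x(t) = -2·t^5 + 5·t^4 - 5·t^3 - 2·t^2 + 2·t + 4 2 times. Taking d/dt of x(t), we find v(t) = -10·t^4 + 20·t^3 - 15·t^2 - 4·t + 2. The derivative of velocity gives acceleration: a(t) = -40·t^3 + 60·t^2 - 30·t - 4. From the given acceleration equation a(t) = -40·t^3 + 60·t^2 - 30·t - 4, we substitute t = 3 to get a = -634.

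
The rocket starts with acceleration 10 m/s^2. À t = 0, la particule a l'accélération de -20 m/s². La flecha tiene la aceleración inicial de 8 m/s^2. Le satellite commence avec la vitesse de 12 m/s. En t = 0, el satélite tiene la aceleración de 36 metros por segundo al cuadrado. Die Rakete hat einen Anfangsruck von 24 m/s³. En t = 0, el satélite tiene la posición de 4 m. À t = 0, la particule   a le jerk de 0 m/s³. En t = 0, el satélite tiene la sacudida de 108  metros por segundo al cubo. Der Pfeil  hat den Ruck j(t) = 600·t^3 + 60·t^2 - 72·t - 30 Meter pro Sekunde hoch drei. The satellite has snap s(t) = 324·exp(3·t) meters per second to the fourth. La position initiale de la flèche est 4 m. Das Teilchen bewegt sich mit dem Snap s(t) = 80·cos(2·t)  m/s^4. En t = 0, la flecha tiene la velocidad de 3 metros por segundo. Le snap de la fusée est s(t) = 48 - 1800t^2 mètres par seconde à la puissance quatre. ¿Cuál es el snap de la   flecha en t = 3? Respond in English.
Starting from jerk j(t) = 600·t^3 + 60·t^2 - 72·t - 30, we take 1 derivative. The derivative of jerk gives snap: s(t) = 1800·t^2 + 120·t - 72. We have snap s(t) = 1800·t^2 + 120·t - 72. Substituting t = 3: s(3) = 16488.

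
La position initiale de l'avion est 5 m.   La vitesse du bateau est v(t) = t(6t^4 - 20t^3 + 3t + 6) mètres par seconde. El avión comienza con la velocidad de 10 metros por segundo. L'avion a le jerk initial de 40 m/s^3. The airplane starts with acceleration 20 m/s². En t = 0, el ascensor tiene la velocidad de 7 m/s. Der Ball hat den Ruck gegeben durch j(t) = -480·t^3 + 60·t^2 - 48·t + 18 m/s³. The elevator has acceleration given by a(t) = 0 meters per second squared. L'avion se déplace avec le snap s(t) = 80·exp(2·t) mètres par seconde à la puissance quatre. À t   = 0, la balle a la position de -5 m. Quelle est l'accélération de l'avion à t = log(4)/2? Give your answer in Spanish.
Debemos encontrar la integral de nuestra ecuación del snap s(t) = 80·exp(2·t) 2 veces. La integral del snap, con j(0) = 40, da la sacudida: j(t) = 40·exp(2·t). Tomando ∫j(t)dt y aplicando a(0) = 20, encontramos a(t) = 20·exp(2·t). Tenemos la aceleración a(t) = 20·exp(2·t). Sustituyendo t = log(4)/2: a(log(4)/2) = 80.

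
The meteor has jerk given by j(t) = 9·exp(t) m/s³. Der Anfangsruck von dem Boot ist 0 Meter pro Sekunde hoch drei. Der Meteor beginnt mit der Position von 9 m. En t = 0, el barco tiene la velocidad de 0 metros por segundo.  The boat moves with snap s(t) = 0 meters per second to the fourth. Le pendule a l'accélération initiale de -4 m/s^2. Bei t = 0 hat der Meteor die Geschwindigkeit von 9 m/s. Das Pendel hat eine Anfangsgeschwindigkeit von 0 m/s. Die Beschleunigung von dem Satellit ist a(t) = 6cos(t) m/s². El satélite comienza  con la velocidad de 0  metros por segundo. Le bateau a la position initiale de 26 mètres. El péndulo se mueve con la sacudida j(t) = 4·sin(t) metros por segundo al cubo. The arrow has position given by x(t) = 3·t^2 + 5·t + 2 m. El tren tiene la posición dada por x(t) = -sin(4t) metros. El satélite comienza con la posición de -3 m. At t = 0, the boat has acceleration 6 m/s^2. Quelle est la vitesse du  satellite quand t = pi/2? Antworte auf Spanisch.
Necesitamos integrar nuestra ecuación de la aceleración a(t) = 6·cos(t) 1 vez. La integral de la aceleración es la velocidad. Usando v(0) = 0, obtenemos v(t) = 6·sin(t). De la ecuación de la velocidad v(t) = 6·sin(t), sustituimos t = pi/2 para obtener v = 6.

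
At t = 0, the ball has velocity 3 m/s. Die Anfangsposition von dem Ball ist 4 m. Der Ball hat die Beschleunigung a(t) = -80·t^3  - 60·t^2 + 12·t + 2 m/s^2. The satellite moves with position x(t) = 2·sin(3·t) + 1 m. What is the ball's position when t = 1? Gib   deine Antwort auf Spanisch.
Partiendo de la aceleración a(t) = -80·t^3 - 60·t^2 + 12·t + 2, tomamos 2 integrales. La antiderivada de la aceleración, con v(0) = 3, da la velocidad: v(t) = -20·t^4 - 20·t^3 + 6·t^2 + 2·t + 3. Tomando ∫v(t)dt y aplicando x(0) = 4, encontramos x(t) = -4·t^5 - 5·t^4 + 2·t^3 + t^2 + 3·t + 4. Usando x(t) = -4·t^5 - 5·t^4 + 2·t^3 + t^2 + 3·t + 4 y sustituyendo t = 1, encontramos x = 1.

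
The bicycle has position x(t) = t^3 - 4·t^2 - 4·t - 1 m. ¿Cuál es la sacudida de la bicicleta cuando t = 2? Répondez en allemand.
Ausgehend von der Position x(t) = t^3 - 4·t^2 - 4·t - 1, nehmen wir 3 Ableitungen. Die Ableitung von der Position ergibt die Geschwindigkeit: v(t) = 3·t^2 - 8·t - 4. Durch Ableiten von der Geschwindigkeit erhalten wir die Beschleunigung: a(t) = 6·t - 8. Mit d/dt von a(t) finden wir j(t) = 6. Mit j(t) = 6 und Einsetzen von t = 2, finden wir j = 6.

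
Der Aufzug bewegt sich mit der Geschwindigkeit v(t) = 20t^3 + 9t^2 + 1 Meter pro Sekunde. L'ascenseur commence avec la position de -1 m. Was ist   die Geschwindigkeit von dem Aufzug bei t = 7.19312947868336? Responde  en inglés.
From the given velocity equation v(t) = 20·t^3 + 9·t^2 + 1, we substitute t = 7.19312947868336 to get v = 7910.28032143961.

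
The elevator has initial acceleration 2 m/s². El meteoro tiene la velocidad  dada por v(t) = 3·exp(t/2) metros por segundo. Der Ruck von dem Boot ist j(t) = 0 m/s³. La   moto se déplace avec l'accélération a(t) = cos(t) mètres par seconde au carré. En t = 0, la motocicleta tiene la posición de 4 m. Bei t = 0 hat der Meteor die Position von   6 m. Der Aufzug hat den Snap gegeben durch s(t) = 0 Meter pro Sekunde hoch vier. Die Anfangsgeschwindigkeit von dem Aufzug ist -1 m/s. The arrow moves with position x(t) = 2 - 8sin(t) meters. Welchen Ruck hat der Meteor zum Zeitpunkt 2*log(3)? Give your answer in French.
Pour résoudre ceci, nous devons prendre 2 dérivées de notre équation de la vitesse v(t) = 3·exp(t/2). En dérivant la vitesse, nous obtenons l'accélération: a(t) = 3·exp(t/2)/2. En prenant d/dt de a(t), nous trouvons j(t) = 3·exp(t/2)/4. Nous avons le jerk j(t) = 3·exp(t/2)/4. En substituant t = 2*log(3): j(2*log(3)) = 9/4.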